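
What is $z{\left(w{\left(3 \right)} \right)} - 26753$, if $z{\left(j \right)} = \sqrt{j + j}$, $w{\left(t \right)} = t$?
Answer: $-26753 + \sqrt{6} \approx -26751.0$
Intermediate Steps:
$z{\left(j \right)} = \sqrt{2} \sqrt{j}$ ($z{\left(j \right)} = \sqrt{2 j} = \sqrt{2} \sqrt{j}$)
$z{\left(w{\left(3 \right)} \right)} - 26753 = \sqrt{2} \sqrt{3} - 26753 = \sqrt{6} - 26753 = -26753 + \sqrt{6}$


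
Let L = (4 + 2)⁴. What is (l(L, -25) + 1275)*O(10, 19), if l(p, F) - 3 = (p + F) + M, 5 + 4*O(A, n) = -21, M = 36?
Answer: -33605/2 ≈ -16803.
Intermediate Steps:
O(A, n) = -13/2 (O(A, n) = -5/4 + (¼)*(-21) = -5/4 - 21/4 = -13/2)
L = 1296 (L = 6⁴ = 1296)
l(p, F) = 39 + F + p (l(p, F) = 3 + ((p + F) + 36) = 3 + ((F + p) + 36) = 3 + (36 + F + p) = 39 + F + p)
(l(L, -25) + 1275)*O(10, 19) = ((39 - 25 + 1296) + 1275)*(-13/2) = (1310 + 1275)*(-13/2) = 2585*(-13/2) = -33605/2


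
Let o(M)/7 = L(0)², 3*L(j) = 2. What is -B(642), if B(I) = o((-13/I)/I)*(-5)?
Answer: 140/9 ≈ 15.556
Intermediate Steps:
L(j) = ⅔ (L(j) = (⅓)*2 = ⅔)
o(M) = 28/9 (o(M) = 7*(⅔)² = 7*(4/9) = 28/9)
B(I) = -140/9 (B(I) = (28/9)*(-5) = -140/9)
-B(642) = -1*(-140/9) = 140/9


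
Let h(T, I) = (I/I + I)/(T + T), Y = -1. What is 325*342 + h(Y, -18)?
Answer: 222317/2 ≈ 1.1116e+5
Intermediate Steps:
h(T, I) = (1 + I)/(2*T) (h(T, I) = (1 + I)/((2*T)) = (1 + I)*(1/(2*T)) = (1 + I)/(2*T))
325*342 + h(Y, -18) = 325*342 + (1/2)*(1 - 18)/(-1) = 111150 + (1/2)*(-1)*(-17) = 111150 + 17/2 = 222317/2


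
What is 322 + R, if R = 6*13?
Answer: 400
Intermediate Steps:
R = 78
322 + R = 322 + 78 = 400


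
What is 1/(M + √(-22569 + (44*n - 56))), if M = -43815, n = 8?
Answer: -43815/1919776498 - I*√22273/1919776498 ≈ -2.2823e-5 - 7.7739e-8*I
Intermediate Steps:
1/(M + √(-22569 + (44*n - 56))) = 1/(-43815 + √(-22569 + (44*8 - 56))) = 1/(-43815 + √(-22569 + (352 - 56))) = 1/(-43815 + √(-22569 + 296)) = 1/(-43815 + √(-22273)) = 1/(-43815 + I*√22273)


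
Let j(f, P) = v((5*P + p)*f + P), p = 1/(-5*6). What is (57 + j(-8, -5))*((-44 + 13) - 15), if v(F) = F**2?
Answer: -395225836/225 ≈ -1.7566e+6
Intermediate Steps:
p = -1/30 (p = 1/(-30) = -1/30 ≈ -0.033333)
j(f, P) = (P + f*(-1/30 + 5*P))**2 (j(f, P) = ((5*P - 1/30)*f + P)**2 = ((-1/30 + 5*P)*f + P)**2 = (f*(-1/30 + 5*P) + P)**2 = (P + f*(-1/30 + 5*P))**2)
(57 + j(-8, -5))*((-44 + 13) - 15) = (57 + (-1*(-8) + 30*(-5) + 150*(-5)*(-8))**2/900)*((-44 + 13) - 15) = (57 + (8 - 150 + 6000)**2/900)*(-31 - 15) = (57 + (1/900)*5858**2)*(-46) = (57 + (1/900)*34316164)*(-46) = (57 + 8579041/225)*(-46) = (8591866/225)*(-46) = -395225836/225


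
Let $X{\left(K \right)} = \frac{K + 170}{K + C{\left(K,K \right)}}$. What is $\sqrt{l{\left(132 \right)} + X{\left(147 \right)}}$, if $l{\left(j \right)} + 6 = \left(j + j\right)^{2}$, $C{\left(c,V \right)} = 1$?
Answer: $\frac{\sqrt{381634169}}{74} \approx 263.99$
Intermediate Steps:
$l{\left(j \right)} = -6 + 4 j^{2}$ ($l{\left(j \right)} = -6 + \left(j + j\right)^{2} = -6 + \left(2 j\right)^{2} = -6 + 4 j^{2}$)
$X{\left(K \right)} = \frac{170 + K}{1 + K}$ ($X{\left(K \right)} = \frac{K + 170}{K + 1} = \frac{170 + K}{1 + K}$)
$\sqrt{l{\left(132 \right)} + X{\left(147 \right)}} = \sqrt{\left(-6 + 4 \cdot 132^{2}\right) + \frac{170 + 147}{1 + 147}} = \sqrt{\left(-6 + 4 \cdot 17424\right) + \frac{1}{148} \cdot 317} = \sqrt{\left(-6 + 69696\right) + \frac{1}{148} \cdot 317} = \sqrt{69690 + \frac{317}{148}} = \sqrt{\frac{10314437}{148}} = \frac{\sqrt{381634169}}{74}$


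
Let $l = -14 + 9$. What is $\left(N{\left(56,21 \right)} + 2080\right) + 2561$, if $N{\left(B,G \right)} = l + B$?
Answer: $4692$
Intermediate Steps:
$l = -5$
$N{\left(B,G \right)} = -5 + B$
$\left(N{\left(56,21 \right)} + 2080\right) + 2561 = \left(\left(-5 + 56\right) + 2080\right) + 2561 = \left(51 + 2080\right) + 2561 = 2131 + 2561 = 4692$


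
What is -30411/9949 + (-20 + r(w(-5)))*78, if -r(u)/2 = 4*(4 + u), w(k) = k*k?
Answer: -195587955/9949 ≈ -19659.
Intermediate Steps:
w(k) = k²
r(u) = -32 - 8*u (r(u) = -8*(4 + u) = -2*(16 + 4*u) = -32 - 8*u)
-30411/9949 + (-20 + r(w(-5)))*78 = -30411/9949 + (-20 + (-32 - 8*(-5)²))*78 = -30411*1/9949 + (-20 + (-32 - 8*25))*78 = -30411/9949 + (-20 + (-32 - 200))*78 = -30411/9949 + (-20 - 232)*78 = -30411/9949 - 252*78 = -30411/9949 - 19656 = -195587955/9949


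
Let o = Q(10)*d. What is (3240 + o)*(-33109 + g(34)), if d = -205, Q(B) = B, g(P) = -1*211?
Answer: -39650800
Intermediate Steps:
g(P) = -211
o = -2050 (o = 10*(-205) = -2050)
(3240 + o)*(-33109 + g(34)) = (3240 - 2050)*(-33109 - 211) = 1190*(-33320) = -39650800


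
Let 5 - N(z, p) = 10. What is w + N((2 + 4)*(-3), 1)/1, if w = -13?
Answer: -18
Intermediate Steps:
N(z, p) = -5 (N(z, p) = 5 - 1*10 = 5 - 10 = -5)
w + N((2 + 4)*(-3), 1)/1 = -13 - 5/1 = -13 - 5*1 = -13 - 5 = -18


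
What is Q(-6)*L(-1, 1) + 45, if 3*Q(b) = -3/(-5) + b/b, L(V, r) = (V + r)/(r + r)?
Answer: 45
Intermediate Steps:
L(V, r) = (V + r)/(2*r) (L(V, r) = (V + r)/((2*r)) = (V + r)*(1/(2*r)) = (V + r)/(2*r))
Q(b) = 8/15 (Q(b) = (-3/(-5) + b/b)/3 = (-3*(-⅕) + 1)/3 = (⅗ + 1)/3 = (⅓)*(8/5) = 8/15)
Q(-6)*L(-1, 1) + 45 = 8*((½)*(-1 + 1)/1)/15 + 45 = 8*((½)*1*0)/15 + 45 = (8/15)*0 + 45 = 0 + 45 = 45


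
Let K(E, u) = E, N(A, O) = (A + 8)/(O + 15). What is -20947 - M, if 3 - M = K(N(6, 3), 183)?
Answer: -188543/9 ≈ -20949.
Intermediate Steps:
N(A, O) = (8 + A)/(15 + O)
M = 20/9 (M = 3 - (8 + 6)/(15 + 3) = 3 - 14/18 = 3 - 1*7/9 = 3 - 7/9 = 20/9 ≈ 2.2222)
-20947 - M = -20947 - 1*20/9 = -20947 - 20/9 = -188543/9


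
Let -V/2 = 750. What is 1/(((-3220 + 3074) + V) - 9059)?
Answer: -1/10705 ≈ -9.3414e-5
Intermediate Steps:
V = -1500 (V = -2*750 = -1500)
1/(((-3220 + 3074) + V) - 9059) = 1/(((-3220 + 3074) - 1500) - 9059) = 1/((-146 - 1500) - 9059) = 1/(-1646 - 9059) = 1/(-10705) = -1/10705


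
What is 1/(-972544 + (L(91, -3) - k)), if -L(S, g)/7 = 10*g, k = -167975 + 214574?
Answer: -1/1018933 ≈ -9.8142e-7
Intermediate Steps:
k = 46599
L(S, g) = -70*g
1/(-972544 + (L(91, -3) - k)) = 1/(-972544 + (-70*(-3) - 1*46599)) = 1/(-972544 + (210 - 46599)) = 1/(-972544 - 46389) = 1/(-1018933) = -1/1018933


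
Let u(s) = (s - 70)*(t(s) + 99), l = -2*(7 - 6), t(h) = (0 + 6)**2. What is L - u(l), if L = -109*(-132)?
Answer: 24108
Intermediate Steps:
L = 14388
t(h) = 36 (t(h) = 6**2 = 36)
l = -2 (l = -2*1 = -2)
u(s) = -9450 + 135*s (u(s) = (s - 70)*(36 + 99) = (-70 + s)*135 = -9450 + 135*s)
L - u(l) = 14388 - (-9450 + 135*(-2)) = 14388 - (-9450 - 270) = 14388 - 1*(-9720) = 14388 + 9720 = 24108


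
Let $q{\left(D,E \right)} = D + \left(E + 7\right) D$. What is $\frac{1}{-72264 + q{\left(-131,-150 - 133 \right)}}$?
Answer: $- \frac{1}{36239} \approx -2.7595 \cdot 10^{-5}$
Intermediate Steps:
$q{\left(D,E \right)} = D + D \left(7 + E\right)$ ($q{\left(D,E \right)} = D + \left(7 + E\right) D = D + D \left(7 + E\right)$)
$\frac{1}{-72264 + q{\left(-131,-150 - 133 \right)}} = \frac{1}{-72264 - 131 \left(8 - 283\right)} = \frac{1}{-72264 - -36025} = \frac{1}{-72264 + 36025} = \frac{1}{-36239} = - \frac{1}{36239}$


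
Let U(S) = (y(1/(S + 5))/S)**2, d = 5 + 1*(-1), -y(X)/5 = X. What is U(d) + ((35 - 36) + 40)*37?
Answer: 1870153/1296 ≈ 1443.0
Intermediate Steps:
y(X) = -5*X
d = 4 (d = 5 - 1 = 4)
U(S) = 25/(S**2*(5 + S)**2) (U(S) = ((-5/(S + 5))/S)**2 = ((-5/(5 + S))/S)**2 = (-5/(S*(5 + S)))**2 = 25/(S**2*(5 + S)**2))
U(d) + ((35 - 36) + 40)*37 = 25/(4**2*(5 + 4)**2) + ((35 - 36) + 40)*37 = 25*(1/16)/9**2 + (-1 + 40)*37 = 25*(1/16)*(1/81) + 39*37 = 25/1296 + 1443 = 1870153/1296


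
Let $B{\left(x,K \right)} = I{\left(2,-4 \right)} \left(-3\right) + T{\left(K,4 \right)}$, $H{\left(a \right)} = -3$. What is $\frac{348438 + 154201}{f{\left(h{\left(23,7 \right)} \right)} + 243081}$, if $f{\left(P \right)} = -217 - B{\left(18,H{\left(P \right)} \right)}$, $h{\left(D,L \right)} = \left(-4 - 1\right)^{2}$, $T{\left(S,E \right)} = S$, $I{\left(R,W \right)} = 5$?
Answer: $\frac{502639}{242882} \approx 2.0695$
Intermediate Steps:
$h{\left(D,L \right)} = 25$ ($h{\left(D,L \right)} = \left(-5\right)^{2} = 25$)
$B{\left(x,K \right)} = -15 + K$ ($B{\left(x,K \right)} = 5 \left(-3\right) + K = -15 + K$)
$f{\left(P \right)} = -199$ ($f{\left(P \right)} = -217 - \left(-15 - 3\right) = -217 - -18 = -217 + 18 = -199$)
$\frac{348438 + 154201}{f{\left(h{\left(23,7 \right)} \right)} + 243081} = \frac{348438 + 154201}{-199 + 243081} = \frac{502639}{242882}$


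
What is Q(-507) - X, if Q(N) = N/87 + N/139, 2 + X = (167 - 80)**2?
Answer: -30540771/4031 ≈ -7576.5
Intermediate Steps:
X = 7567 (X = -2 + (167 - 80)**2 = -2 + 87**2 = -2 + 7569 = 7567)
Q(N) = 226*N/12093 (Q(N) = N*(1/87) + N*(1/139) = N/87 + N/139 = 226*N/12093)
Q(-507) - X = (226/12093)*(-507) - 1*7567 = -38194/4031 - 7567 = -30540771/4031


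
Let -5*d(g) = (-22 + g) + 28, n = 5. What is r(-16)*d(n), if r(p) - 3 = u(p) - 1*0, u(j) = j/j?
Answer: -44/5 ≈ -8.8000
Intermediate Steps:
u(j) = 1
d(g) = -6/5 - g/5 (d(g) = -((-22 + g) + 28)/5 = -(6 + g)/5 = -6/5 - g/5)
r(p) = 4 (r(p) = 3 + (1 - 1*0) = 3 + (1 + 0) = 3 + 1 = 4)
r(-16)*d(n) = 4*(-6/5 - ⅕*5) = 4*(-6/5 - 1) = 4*(-11/5) = -44/5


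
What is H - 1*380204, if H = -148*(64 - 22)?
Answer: -386420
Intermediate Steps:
H = -6216 (H = -148*42 = -6216)
H - 1*380204 = -6216 - 1*380204 = -6216 - 380204 = -386420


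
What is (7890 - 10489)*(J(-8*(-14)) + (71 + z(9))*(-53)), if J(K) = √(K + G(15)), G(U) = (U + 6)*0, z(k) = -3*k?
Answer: 6060868 - 10396*√7 ≈ 6.0334e+6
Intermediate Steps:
G(U) = 0 (G(U) = (6 + U)*0 = 0)
J(K) = √K (J(K) = √(K + 0) = √K)
(7890 - 10489)*(J(-8*(-14)) + (71 + z(9))*(-53)) = (7890 - 10489)*(√(-8*(-14)) + (71 - 3*9)*(-53)) = -2599*(√112 + (71 - 27)*(-53)) = -2599*(4*√7 + 44*(-53)) = -2599*(4*√7 - 2332) = -2599*(-2332 + 4*√7) = 6060868 - 10396*√7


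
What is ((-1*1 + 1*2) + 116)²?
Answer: 13689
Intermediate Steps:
((-1*1 + 1*2) + 116)² = ((-1 + 2) + 116)² = (1 + 116)² = 117² = 13689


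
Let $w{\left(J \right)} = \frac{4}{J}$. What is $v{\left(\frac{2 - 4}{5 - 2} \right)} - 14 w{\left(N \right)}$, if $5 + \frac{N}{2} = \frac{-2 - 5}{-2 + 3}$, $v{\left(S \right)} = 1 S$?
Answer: $\frac{5}{3} \approx 1.6667$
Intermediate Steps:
$v{\left(S \right)} = S$
$N = -24$ ($N = -10 + 2 \frac{-2 - 5}{-2 + 3} = -10 + 2 \left(- \frac{7}{1}\right) = -10 + 2 \left(\left(-7\right) 1\right) = -10 + 2 \left(-7\right) = -10 - 14 = -24$)
$v{\left(\frac{2 - 4}{5 - 2} \right)} - 14 w{\left(N \right)} = \frac{2 - 4}{5 - 2} - 14 \frac{4}{-24} = - \frac{2}{3} - 14 \cdot 4 \left(- \frac{1}{24}\right) = \left(-2\right) \frac{1}{3} - - \frac{7}{3} = - \frac{2}{3} + \frac{7}{3} = \frac{5}{3}$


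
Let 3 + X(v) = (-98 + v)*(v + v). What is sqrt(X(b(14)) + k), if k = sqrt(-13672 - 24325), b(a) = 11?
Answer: sqrt(-1917 + I*sqrt(37997)) ≈ 2.2232 + 43.84*I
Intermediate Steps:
X(v) = -3 + 2*v*(-98 + v) (X(v) = -3 + (-98 + v)*(v + v) = -3 + (-98 + v)*(2*v) = -3 + 2*v*(-98 + v))
k = I*sqrt(37997) (k = sqrt(-37997) = I*sqrt(37997) ≈ 194.93*I)
sqrt(X(b(14)) + k) = sqrt((-3 - 196*11 + 2*11**2) + I*sqrt(37997)) = sqrt((-3 - 2156 + 2*121) + I*sqrt(37997)) = sqrt((-3 - 2156 + 242) + I*sqrt(37997)) = sqrt(-1917 + I*sqrt(37997))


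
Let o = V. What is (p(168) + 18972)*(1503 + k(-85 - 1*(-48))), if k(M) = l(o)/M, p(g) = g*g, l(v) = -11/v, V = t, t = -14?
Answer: 18372057714/259 ≈ 7.0935e+7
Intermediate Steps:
V = -14
o = -14
p(g) = g**2
k(M) = 11/(14*M) (k(M) = (-11/(-14))/M = (-11*(-1/14))/M = 11/(14*M))
(p(168) + 18972)*(1503 + k(-85 - 1*(-48))) = (168**2 + 18972)*(1503 + 11/(14*(-85 - 1*(-48)))) = (28224 + 18972)*(1503 + 11/(14*(-85 + 48))) = 47196*(1503 + (11/14)/(-37)) = 47196*(1503 + (11/14)*(-1/37)) = 47196*(1503 - 11/518) = 47196*(778543/518) = 18372057714/259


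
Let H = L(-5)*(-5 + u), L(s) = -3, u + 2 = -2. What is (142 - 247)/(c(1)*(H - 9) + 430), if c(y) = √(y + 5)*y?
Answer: -22575/91478 + 945*√6/91478 ≈ -0.22148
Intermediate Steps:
u = -4 (u = -2 - 2 = -4)
c(y) = y*√(5 + y) (c(y) = √(5 + y)*y = y*√(5 + y))
H = 27 (H = -3*(-5 - 4) = -3*(-9) = 27)
(142 - 247)/(c(1)*(H - 9) + 430) = (142 - 247)/((1*√(5 + 1))*(27 - 9) + 430) = -105/((1*√6)*18 + 430) = -105/(√6*18 + 430) = -105/(18*√6 + 430) = -105/(430 + 18*√6)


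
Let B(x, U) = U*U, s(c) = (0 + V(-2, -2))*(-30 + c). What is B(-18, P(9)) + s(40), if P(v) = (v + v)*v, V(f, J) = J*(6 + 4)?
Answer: 26044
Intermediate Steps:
V(f, J) = 10*J (V(f, J) = J*10 = 10*J)
s(c) = 600 - 20*c (s(c) = (0 + 10*(-2))*(-30 + c) = (0 - 20)*(-30 + c) = -20*(-30 + c) = 600 - 20*c)
P(v) = 2*v² (P(v) = (2*v)*v = 2*v²)
B(x, U) = U²
B(-18, P(9)) + s(40) = (2*9²)² + (600 - 20*40) = (2*81)² + (600 - 800) = 162² - 200 = 26244 - 200 = 26044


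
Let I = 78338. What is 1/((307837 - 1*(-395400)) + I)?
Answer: 1/781575 ≈ 1.2795e-6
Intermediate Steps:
1/((307837 - 1*(-395400)) + I) = 1/((307837 - 1*(-395400)) + 78338) = 1/((307837 + 395400) + 78338) = 1/(703237 + 78338) = 1/781575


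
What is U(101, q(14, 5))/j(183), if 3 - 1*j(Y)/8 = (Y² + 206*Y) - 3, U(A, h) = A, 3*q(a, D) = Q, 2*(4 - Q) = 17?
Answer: -101/569448 ≈ -0.00017736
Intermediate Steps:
Q = -9/2 (Q = 4 - ½*17 = 4 - 17/2 = -9/2 ≈ -4.5000)
q(a, D) = -3/2 (q(a, D) = (⅓)*(-9/2) = -3/2)
j(Y) = 48 - 1648*Y - 8*Y² (j(Y) = 24 - 8*((Y² + 206*Y) - 3) = 24 - 8*(-3 + Y² + 206*Y) = 24 + (24 - 1648*Y - 8*Y²) = 48 - 1648*Y - 8*Y²)
U(101, q(14, 5))/j(183) = 101/(48 - 1648*183 - 8*183²) = 101/(48 - 301584 - 8*33489) = 101/(48 - 301584 - 267912) = 101/(-569448) = 101*(-1/569448) = -101/569448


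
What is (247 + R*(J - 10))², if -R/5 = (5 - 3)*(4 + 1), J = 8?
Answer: 120409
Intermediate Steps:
R = -50 (R = -5*(5 - 3)*(4 + 1) = -10*5 = -5*10 = -50)
(247 + R*(J - 10))² = (247 - 50*(8 - 10))² = (247 - 50*(-2))² = (247 + 100)² = 347² = 120409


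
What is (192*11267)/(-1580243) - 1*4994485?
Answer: -7892502123119/1580243 ≈ -4.9945e+6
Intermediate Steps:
(192*11267)/(-1580243) - 1*4994485 = 2163264*(-1/1580243) - 4994485 = -2163264/1580243 - 4994485 = -7892502123119/1580243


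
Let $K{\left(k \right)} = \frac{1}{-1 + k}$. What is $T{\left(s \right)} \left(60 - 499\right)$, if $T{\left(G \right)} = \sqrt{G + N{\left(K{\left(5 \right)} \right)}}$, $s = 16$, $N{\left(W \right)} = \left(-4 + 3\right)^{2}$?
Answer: $- 439 \sqrt{17} \approx -1810.0$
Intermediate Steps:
$N{\left(W \right)} = 1$ ($N{\left(W \right)} = \left(-1\right)^{2} = 1$)
$T{\left(G \right)} = \sqrt{1 + G}$ ($T{\left(G \right)} = \sqrt{G + 1} = \sqrt{1 + G}$)
$T{\left(s \right)} \left(60 - 499\right) = \sqrt{1 + 16} \left(60 - 499\right) = \sqrt{17} \left(-439\right) = - 439 \sqrt{17}$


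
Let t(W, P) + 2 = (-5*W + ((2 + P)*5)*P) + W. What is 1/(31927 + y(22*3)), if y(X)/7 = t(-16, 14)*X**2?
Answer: 1/36073471 ≈ 2.7721e-8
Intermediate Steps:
t(W, P) = -2 - 4*W + P*(10 + 5*P) (t(W, P) = -2 + ((-5*W + ((2 + P)*5)*P) + W) = -2 + ((-5*W + (10 + 5*P)*P) + W) = -2 + ((-5*W + P*(10 + 5*P)) + W) = -2 + (-4*W + P*(10 + 5*P)) = -2 - 4*W + P*(10 + 5*P))
y(X) = 8274*X**2 (y(X) = 7*((-2 - 4*(-16) + 5*14**2 + 10*14)*X**2) = 7*((-2 + 64 + 5*196 + 140)*X**2) = 7*((-2 + 64 + 980 + 140)*X**2) = 7*(1182*X**2) = 8274*X**2)
1/(31927 + y(22*3)) = 1/(31927 + 8274*(22*3)**2) = 1/(31927 + 8274*66**2) = 1/(31927 + 8274*4356) = 1/(31927 + 36041544) = 1/36073471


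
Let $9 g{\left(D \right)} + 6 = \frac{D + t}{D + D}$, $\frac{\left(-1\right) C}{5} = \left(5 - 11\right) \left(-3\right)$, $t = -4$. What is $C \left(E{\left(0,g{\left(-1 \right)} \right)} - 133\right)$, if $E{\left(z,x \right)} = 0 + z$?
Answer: $11970$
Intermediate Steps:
$C = -90$ ($C = - 5 \left(5 - 11\right) \left(-3\right) = - 5 \left(\left(-6\right) \left(-3\right)\right) = \left(-5\right) 18 = -90$)
$g{\left(D \right)} = - \frac{2}{3} + \frac{-4 + D}{18 D}$ ($g{\left(D \right)} = - \frac{2}{3} + \frac{\left(D - 4\right) \frac{1}{D + D}}{9} = - \frac{2}{3} + \frac{\left(-4 + D\right) \frac{1}{2 D}}{9} = - \frac{2}{3} + \frac{\frac{1}{2} \frac{1}{D} \left(-4 + D\right)}{9} = - \frac{2}{3} + \frac{-4 + D}{18 D}$)
$E{\left(z,x \right)} = z$
$C \left(E{\left(0,g{\left(-1 \right)} \right)} - 133\right) = - 90 \left(0 - 133\right) = \left(-90\right) \left(-133\right) = 11970$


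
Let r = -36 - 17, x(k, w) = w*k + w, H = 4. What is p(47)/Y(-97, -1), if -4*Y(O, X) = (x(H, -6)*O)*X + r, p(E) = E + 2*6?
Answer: 236/2963 ≈ 0.079649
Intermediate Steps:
x(k, w) = w + k*w (x(k, w) = k*w + w = w + k*w)
p(E) = 12 + E (p(E) = E + 12 = 12 + E)
r = -53
Y(O, X) = 53/4 + 15*O*X/2 (Y(O, X) = -(((-6*(1 + 4))*O)*X - 53)/4 = -(((-6*5)*O)*X - 53)/4 = -((-30*O)*X - 53)/4 = -(-30*O*X - 53)/4 = -(-53 - 30*O*X)/4 = 53/4 + 15*O*X/2)
p(47)/Y(-97, -1) = (12 + 47)/(53/4 + (15/2)*(-97)*(-1)) = 59/(53/4 + 1455/2) = 59/(2963/4) = 59*(4/2963) = 236/2963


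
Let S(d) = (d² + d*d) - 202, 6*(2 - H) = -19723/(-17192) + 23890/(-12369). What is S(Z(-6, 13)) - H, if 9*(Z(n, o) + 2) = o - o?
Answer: -35748661763/182269584 ≈ -196.13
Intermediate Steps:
Z(n, o) = -2 (Z(n, o) = -2 + (o - o)/9 = -2 + (⅑)*0 = -2 + 0 = -2)
H = 388362467/182269584 (H = 2 - (-19723/(-17192) + 23890/(-12369))/6 = 2 - (-19723*(-1/17192) + 23890*(-1/12369))/6 = 2 - (19723/17192 - 23890/12369)/6 = 2 - ⅙*(-23823299/30378264) = 2 + 23823299/182269584 = 388362467/182269584 ≈ 2.1307)
S(d) = -202 + 2*d² (S(d) = (d² + d²) - 202 = 2*d² - 202 = -202 + 2*d²)
S(Z(-6, 13)) - H = (-202 + 2*(-2)²) - 1*388362467/182269584 = (-202 + 2*4) - 388362467/182269584 = (-202 + 8) - 388362467/182269584 = -194 - 388362467/182269584 = -35748661763/182269584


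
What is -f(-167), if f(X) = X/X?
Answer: -1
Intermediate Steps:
f(X) = 1
-f(-167) = -1*1 = -1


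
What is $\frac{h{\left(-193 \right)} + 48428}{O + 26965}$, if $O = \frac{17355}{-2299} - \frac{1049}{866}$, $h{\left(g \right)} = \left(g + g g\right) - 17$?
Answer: $\frac{56719718726}{17889364743} \approx 3.1706$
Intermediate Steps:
$h{\left(g \right)} = -17 + g + g^{2}$ ($h{\left(g \right)} = \left(g + g^{2}\right) - 17 = -17 + g + g^{2}$)
$O = - \frac{17441081}{1990934}$ ($O = 17355 \left(- \frac{1}{2299}\right) - \frac{1049}{866} = - \frac{17355}{2299} - \frac{1049}{866} = - \frac{17441081}{1990934} \approx -8.7603$)
$\frac{h{\left(-193 \right)} + 48428}{O + 26965} = \frac{\left(-17 - 193 + \left(-193\right)^{2}\right) + 48428}{- \frac{17441081}{1990934} + 26965} = \frac{\left(-17 - 193 + 37249\right) + 48428}{\frac{53668094229}{1990934}} = \left(37039 + 48428\right) \frac{1990934}{53668094229} = 85467 \cdot \frac{1990934}{53668094229} = \frac{56719718726}{17889364743}$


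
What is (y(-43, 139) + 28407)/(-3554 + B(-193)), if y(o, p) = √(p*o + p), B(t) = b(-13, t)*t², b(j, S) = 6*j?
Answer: -28407/2908976 - I*√5838/2908976 ≈ -0.0097653 - 2.6266e-5*I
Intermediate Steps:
B(t) = -78*t² (B(t) = (6*(-13))*t² = -78*t²)
y(o, p) = √(p + o*p) (y(o, p) = √(o*p + p) = √(p + o*p))
(y(-43, 139) + 28407)/(-3554 + B(-193)) = (√(139*(1 - 43)) + 28407)/(-3554 - 78*(-193)²) = (√(139*(-42)) + 28407)/(-3554 - 78*37249) = (√(-5838) + 28407)/(-3554 - 2905422) = (I*√5838 + 28407)/(-2908976) = (28407 + I*√5838)*(-1/2908976) = -28407/2908976 - I*√5838/2908976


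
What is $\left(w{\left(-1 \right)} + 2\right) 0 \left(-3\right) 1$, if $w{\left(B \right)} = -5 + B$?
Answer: $0$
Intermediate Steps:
$\left(w{\left(-1 \right)} + 2\right) 0 \left(-3\right) 1 = \left(\left(-5 - 1\right) + 2\right) 0 \left(-3\right) 1 = \left(-6 + 2\right) 0 \cdot 1 = \left(-4\right) 0 = 0$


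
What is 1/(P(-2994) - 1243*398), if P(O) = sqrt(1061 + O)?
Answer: -494714/244741943729 - I*sqrt(1933)/244741943729 ≈ -2.0214e-6 - 1.7964e-10*I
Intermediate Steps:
1/(P(-2994) - 1243*398) = 1/(sqrt(1061 - 2994) - 1243*398) = 1/(sqrt(-1933) - 494714) = 1/(I*sqrt(1933) - 494714) = 1/(-494714 + I*sqrt(1933))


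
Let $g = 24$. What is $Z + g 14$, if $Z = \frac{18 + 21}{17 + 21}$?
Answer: $\frac{12807}{38} \approx 337.03$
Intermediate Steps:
$Z = \frac{39}{38} \approx 1.0263$
$Z + g 14 = \frac{39}{38} + 24 \cdot 14 = \frac{39}{38} + 336 = \frac{12807}{38}$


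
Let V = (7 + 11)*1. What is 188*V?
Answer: 3384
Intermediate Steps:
V = 18 (V = 18*1 = 18)
188*V = 188*18 = 3384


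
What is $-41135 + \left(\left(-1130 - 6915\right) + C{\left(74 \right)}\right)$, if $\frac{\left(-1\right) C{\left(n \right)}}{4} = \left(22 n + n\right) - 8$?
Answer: $-55956$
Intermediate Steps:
$C{\left(n \right)} = 32 - 92 n$ ($C{\left(n \right)} = - 4 \left(\left(22 n + n\right) - 8\right) = - 4 \left(23 n - 8\right) = - 4 \left(-8 + 23 n\right) = 32 - 92 n$)
$-41135 + \left(\left(-1130 - 6915\right) + C{\left(74 \right)}\right) = -41135 + \left(\left(-1130 - 6915\right) + \left(32 - 6808\right)\right) = -41135 + \left(-8045 + \left(32 - 6808\right)\right) = -41135 - 14821 = -55956$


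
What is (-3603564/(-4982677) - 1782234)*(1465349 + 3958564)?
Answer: -48165935327706249702/4982677 ≈ -9.6667e+12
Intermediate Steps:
(-3603564/(-4982677) - 1782234)*(1465349 + 3958564) = (-3603564*(-1/4982677) - 1782234)*5423913 = (3603564/4982677 - 1782234)*5423913 = -8880292756854/4982677*5423913 = -48165935327706249702/4982677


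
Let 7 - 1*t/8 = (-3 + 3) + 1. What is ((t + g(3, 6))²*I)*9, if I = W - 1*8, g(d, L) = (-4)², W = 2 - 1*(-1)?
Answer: -184320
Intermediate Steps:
W = 3 (W = 2 + 1 = 3)
g(d, L) = 16
t = 48 (t = 56 - 8*((-3 + 3) + 1) = 56 - 8*(0 + 1) = 56 - 8*1 = 56 - 8 = 48)
I = -5 (I = 3 - 1*8 = 3 - 8 = -5)
((t + g(3, 6))²*I)*9 = ((48 + 16)²*(-5))*9 = (64²*(-5))*9 = (4096*(-5))*9 = -20480*9 = -184320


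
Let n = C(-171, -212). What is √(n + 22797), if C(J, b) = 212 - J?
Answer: 2*√5795 ≈ 152.25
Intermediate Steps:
n = 383 (n = 212 - 1*(-171) = 212 + 171 = 383)
√(n + 22797) = √(383 + 22797) = √23180 = 2*√5795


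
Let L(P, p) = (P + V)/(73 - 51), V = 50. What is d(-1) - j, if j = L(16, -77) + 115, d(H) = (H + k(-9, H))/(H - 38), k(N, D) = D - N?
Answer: -4609/39 ≈ -118.18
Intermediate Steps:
L(P, p) = 25/11 + P/22 (L(P, p) = (P + 50)/(73 - 51) = (50 + P)/22 = (50 + P)*(1/22) = 25/11 + P/22)
d(H) = (9 + 2*H)/(-38 + H) (d(H) = (H + (H - 1*(-9)))/(H - 38) = (H + (H + 9))/(-38 + H) = (H + (9 + H))/(-38 + H) = (9 + 2*H)/(-38 + H))
j = 118 (j = (25/11 + (1/22)*16) + 115 = (25/11 + 8/11) + 115 = 3 + 115 = 118)
d(-1) - j = (9 + 2*(-1))/(-38 - 1) - 1*118 = (9 - 2)/(-39) - 118 = -1/39*7 - 118 = -7/39 - 118 = -4609/39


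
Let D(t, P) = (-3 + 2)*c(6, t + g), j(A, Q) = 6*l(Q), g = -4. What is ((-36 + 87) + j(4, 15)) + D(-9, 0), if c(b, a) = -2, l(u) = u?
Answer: 143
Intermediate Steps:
j(A, Q) = 6*Q
D(t, P) = 2 (D(t, P) = (-3 + 2)*(-2) = -1*(-2) = 2)
((-36 + 87) + j(4, 15)) + D(-9, 0) = ((-36 + 87) + 6*15) + 2 = (51 + 90) + 2 = 141 + 2 = 143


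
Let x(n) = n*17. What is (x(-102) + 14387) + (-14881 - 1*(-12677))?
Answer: 10449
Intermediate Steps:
x(n) = 17*n
(x(-102) + 14387) + (-14881 - 1*(-12677)) = (17*(-102) + 14387) + (-14881 - 1*(-12677)) = (-1734 + 14387) + (-14881 + 12677) = 12653 - 2204 = 10449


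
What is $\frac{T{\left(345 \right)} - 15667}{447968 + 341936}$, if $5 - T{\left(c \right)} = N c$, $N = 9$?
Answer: $- \frac{18767}{789904} \approx -0.023759$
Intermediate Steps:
$T{\left(c \right)} = 5 - 9 c$
$\frac{T{\left(345 \right)} - 15667}{447968 + 341936} = \frac{\left(5 - 3105\right) - 15667}{447968 + 341936} = \frac{\left(5 - 3105\right) - 15667}{789904} = \left(-3100 - 15667\right) \frac{1}{789904} = \left(-18767\right) \frac{1}{789904} = - \frac{18767}{789904}$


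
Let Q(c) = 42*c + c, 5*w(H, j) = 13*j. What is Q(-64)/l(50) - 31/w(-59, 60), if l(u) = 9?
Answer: -143197/468 ≈ -305.98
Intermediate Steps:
w(H, j) = 13*j/5 (w(H, j) = (13*j)/5 = 13*j/5)
Q(c) = 43*c
Q(-64)/l(50) - 31/w(-59, 60) = (43*(-64))/9 - 31/((13/5)*60) = -2752*⅑ - 31/156 = -2752/9 - 31*1/156 = -2752/9 - 31/156 = -143197/468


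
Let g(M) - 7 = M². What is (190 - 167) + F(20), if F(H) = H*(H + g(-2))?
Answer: 643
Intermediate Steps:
g(M) = 7 + M²
F(H) = H*(11 + H) (F(H) = H*(H + (7 + (-2)²)) = H*(H + (7 + 4)) = H*(H + 11) = H*(11 + H))
(190 - 167) + F(20) = (190 - 167) + 20*(11 + 20) = 23 + 20*31 = 23 + 620 = 643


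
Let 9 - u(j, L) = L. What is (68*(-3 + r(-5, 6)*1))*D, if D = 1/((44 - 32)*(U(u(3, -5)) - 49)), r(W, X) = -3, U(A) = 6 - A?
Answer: 34/57 ≈ 0.59649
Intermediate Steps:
u(j, L) = 9 - L
D = -1/684 (D = 1/((44 - 32)*((6 - (9 - 1*(-5))) - 49)) = 1/(12*((6 - (9 + 5)) - 49)) = 1/(12*((6 - 1*14) - 49)) = 1/(12*((6 - 14) - 49)) = 1/(12*(-8 - 49)) = 1/(12*(-57)) = 1/(-684) = -1/684 ≈ -0.0014620)
(68*(-3 + r(-5, 6)*1))*D = (68*(-3 - 3*1))*(-1/684) = (68*(-3 - 3))*(-1/684) = (68*(-6))*(-1/684) = -408*(-1/684) = 34/57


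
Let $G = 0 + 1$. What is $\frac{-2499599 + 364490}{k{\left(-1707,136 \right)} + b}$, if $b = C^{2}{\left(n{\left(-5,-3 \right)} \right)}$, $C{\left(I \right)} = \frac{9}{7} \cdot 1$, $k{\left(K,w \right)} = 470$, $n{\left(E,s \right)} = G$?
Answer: $- \frac{104620341}{23111} \approx -4526.9$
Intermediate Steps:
$G = 1$
$n{\left(E,s \right)} = 1$
$C{\left(I \right)} = \frac{9}{7}$ ($C{\left(I \right)} = 9 \cdot \frac{1}{7} \cdot 1 = \frac{9}{7} \cdot 1 = \frac{9}{7}$)
$b = \frac{81}{49}$ ($b = \left(\frac{9}{7}\right)^{2} = \frac{81}{49} \approx 1.6531$)
$\frac{-2499599 + 364490}{k{\left(-1707,136 \right)} + b} = \frac{-2499599 + 364490}{470 + \frac{81}{49}} = - \frac{2135109}{\frac{23111}{49}} = \left(-2135109\right) \frac{49}{23111} = - \frac{104620341}{23111}$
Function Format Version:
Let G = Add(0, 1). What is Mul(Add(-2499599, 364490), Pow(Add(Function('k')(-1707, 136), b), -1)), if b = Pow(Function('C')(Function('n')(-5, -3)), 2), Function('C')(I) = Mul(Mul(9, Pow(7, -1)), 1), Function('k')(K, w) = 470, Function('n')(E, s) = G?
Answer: Rational(-104620341, 23111) ≈ -4526.9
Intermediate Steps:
G = 1
Function('n')(E, s) = 1
Function('C')(I) = Rational(9, 7) (Function('C')(I) = Mul(Mul(9, Rational(1, 7)), 1) = Mul(Rational(9, 7), 1) = Rational(9, 7))
b = Rational(81, 49) (b = Pow(Rational(9, 7), 2) = Rational(81, 49) ≈ 1.6531)
Mul(Add(-2499599, 364490), Pow(Add(Function('k')(-1707, 136), b), -1)) = Mul(Add(-2499599, 364490), Pow(Add(470, Rational(81, 49)), -1)) = Mul(-2135109, Pow(Rational(23111, 49), -1)) = Mul(-2135109, Rational(49, 23111)) = Rational(-104620341, 23111)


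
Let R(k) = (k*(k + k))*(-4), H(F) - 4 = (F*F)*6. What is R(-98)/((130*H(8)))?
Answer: -9604/6305 ≈ -1.5232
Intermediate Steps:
H(F) = 4 + 6*F² (H(F) = 4 + (F*F)*6 = 4 + F²*6 = 4 + 6*F²)
R(k) = -8*k² (R(k) = (k*(2*k))*(-4) = (2*k²)*(-4) = -8*k²)
R(-98)/((130*H(8))) = (-8*(-98)²)/((130*(4 + 6*8²))) = (-8*9604)/((130*(4 + 6*64))) = -76832*1/(130*(4 + 384)) = -76832/(130*388) = -76832/50440 = -76832*1/50440 = -9604/6305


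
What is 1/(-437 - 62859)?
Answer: -1/63296 ≈ -1.5799e-5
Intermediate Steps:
1/(-437 - 62859) = 1/(-63296) = -1/63296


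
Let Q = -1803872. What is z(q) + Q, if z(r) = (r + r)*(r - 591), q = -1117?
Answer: 2011800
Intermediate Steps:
z(r) = 2*r*(-591 + r) (z(r) = (2*r)*(-591 + r) = 2*r*(-591 + r))
z(q) + Q = 2*(-1117)*(-591 - 1117) - 1803872 = 2*(-1117)*(-1708) - 1803872 = 3815672 - 1803872 = 2011800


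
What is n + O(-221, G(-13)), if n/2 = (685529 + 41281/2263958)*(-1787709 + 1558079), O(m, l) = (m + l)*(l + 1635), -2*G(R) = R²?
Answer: -1425553364251529829/4527916 ≈ -3.1484e+11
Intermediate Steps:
G(R) = -R²/2
O(m, l) = (1635 + l)*(l + m) (O(m, l) = (l + m)*(1635 + l) = (1635 + l)*(l + m))
n = -356387804869616690/1131979 (n = 2*((685529 + 41281/2263958)*(-1787709 + 1558079)) = 2*((685529 + 41281*(1/2263958))*(-229630)) = 2*((685529 + 41281/2263958)*(-229630)) = 2*((1552008905063/2263958)*(-229630)) = 2*(-178193902434808345/1131979) = -356387804869616690/1131979 ≈ -3.1484e+11)
n + O(-221, G(-13)) = -356387804869616690/1131979 + ((-½*(-13)²)² + 1635*(-½*(-13)²) + 1635*(-221) - ½*(-13)²*(-221)) = -356387804869616690/1131979 + ((-½*169)² + 1635*(-½*169) - 361335 - ½*169*(-221)) = -356387804869616690/1131979 + ((-169/2)² + 1635*(-169/2) - 361335 - 169/2*(-221)) = -356387804869616690/1131979 + (28561/4 - 276315/2 - 361335 + 37349/2) = -356387804869616690/1131979 - 1894711/4 = -1425553364251529829/4527916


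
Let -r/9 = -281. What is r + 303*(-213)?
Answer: -62010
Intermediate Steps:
r = 2529 (r = -9*(-281) = 2529)
r + 303*(-213) = 2529 + 303*(-213) = 2529 - 64539 = -62010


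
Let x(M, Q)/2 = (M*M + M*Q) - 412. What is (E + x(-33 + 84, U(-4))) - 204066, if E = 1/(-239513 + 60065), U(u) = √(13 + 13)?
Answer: -35833612225/179448 + 102*√26 ≈ -1.9917e+5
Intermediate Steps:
U(u) = √26
x(M, Q) = -824 + 2*M² + 2*M*Q (x(M, Q) = 2*((M*M + M*Q) - 412) = 2*((M² + M*Q) - 412) = 2*(-412 + M² + M*Q) = -824 + 2*M² + 2*M*Q)
E = -1/179448 (E = 1/(-179448) = -1/179448 ≈ -5.5726e-6)
(E + x(-33 + 84, U(-4))) - 204066 = (-1/179448 + (-824 + 2*(-33 + 84)² + 2*(-33 + 84)*√26)) - 204066 = (-1/179448 + (-824 + 2*51² + 2*51*√26)) - 204066 = (-1/179448 + (-824 + 2*2601 + 102*√26)) - 204066 = (-1/179448 + (-824 + 5202 + 102*√26)) - 204066 = (-1/179448 + (4378 + 102*√26)) - 204066 = (785623343/179448 + 102*√26) - 204066 = -35833612225/179448 + 102*√26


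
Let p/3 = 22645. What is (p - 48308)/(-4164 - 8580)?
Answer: -19627/12744 ≈ -1.5401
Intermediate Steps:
p = 67935 (p = 3*22645 = 67935)
(p - 48308)/(-4164 - 8580) = (67935 - 48308)/(-4164 - 8580) = 19627/(-12744) = 19627*(-1/12744) = -19627/12744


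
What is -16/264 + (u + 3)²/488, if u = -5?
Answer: -211/4026 ≈ -0.052409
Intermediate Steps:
-16/264 + (u + 3)²/488 = -16/264 + (-5 + 3)²/488 = -16*1/264 + (-2)²*(1/488) = -2/33 + 4*(1/488) = -2/33 + 1/122 = -211/4026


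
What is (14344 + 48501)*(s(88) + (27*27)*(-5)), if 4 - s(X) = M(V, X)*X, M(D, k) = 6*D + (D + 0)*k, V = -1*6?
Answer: 2890304395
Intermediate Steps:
V = -6
M(D, k) = 6*D + D*k
s(X) = 4 - X*(-36 - 6*X) (s(X) = 4 - (-6*(6 + X))*X = 4 - (-36 - 6*X)*X = 4 - X*(-36 - 6*X))
(14344 + 48501)*(s(88) + (27*27)*(-5)) = (14344 + 48501)*((4 + 6*88**2 + 36*88) + (27*27)*(-5)) = 62845*((4 + 6*7744 + 3168) + 729*(-5)) = 62845*((4 + 46464 + 3168) - 3645) = 62845*(49636 - 3645) = 62845*45991 = 2890304395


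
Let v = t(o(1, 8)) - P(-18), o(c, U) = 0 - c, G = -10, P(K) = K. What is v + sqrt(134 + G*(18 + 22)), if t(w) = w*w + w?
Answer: 18 + I*sqrt(266) ≈ 18.0 + 16.31*I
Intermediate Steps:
o(c, U) = -c
t(w) = w + w**2 (t(w) = w**2 + w = w + w**2)
v = 18 (v = (-1*1)*(1 - 1*1) - 1*(-18) = -(1 - 1) + 18 = -1*0 + 18 = 0 + 18 = 18)
v + sqrt(134 + G*(18 + 22)) = 18 + sqrt(134 - 10*(18 + 22)) = 18 + sqrt(134 - 10*40) = 18 + sqrt(134 - 400) = 18 + sqrt(-266) = 18 + I*sqrt(266)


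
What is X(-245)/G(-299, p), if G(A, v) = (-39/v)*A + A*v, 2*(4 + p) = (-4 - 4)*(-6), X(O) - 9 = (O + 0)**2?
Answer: -92360/8303 ≈ -11.124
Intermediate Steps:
X(O) = 9 + O**2 (X(O) = 9 + (O + 0)**2 = 9 + O**2)
p = 20 (p = -4 + ((-4 - 4)*(-6))/2 = -4 + (-8*(-6))/2 = -4 + (1/2)*48 = -4 + 24 = 20)
G(A, v) = A*v - 39*A/v (G(A, v) = -39*A/v + A*v = A*v - 39*A/v)
X(-245)/G(-299, p) = (9 + (-245)**2)/((-299*(-39 + 20**2)/20)) = (9 + 60025)/((-299*1/20*(-39 + 400))) = 60034/((-299*1/20*361)) = 60034/(-107939/20) = 60034*(-20/107939) = -92360/8303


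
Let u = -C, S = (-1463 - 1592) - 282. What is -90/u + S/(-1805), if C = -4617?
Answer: 89149/48735 ≈ 1.8293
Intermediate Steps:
S = -3337 (S = -3055 - 282 = -3337)
u = 4617 (u = -1*(-4617) = 4617)
-90/u + S/(-1805) = -90/4617 - 3337/(-1805) = -90*1/4617 - 3337*(-1/1805) = -10/513 + 3337/1805 = 89149/48735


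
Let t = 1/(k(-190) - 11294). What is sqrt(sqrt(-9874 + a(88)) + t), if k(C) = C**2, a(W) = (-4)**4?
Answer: sqrt(24806 + 615337636*I*sqrt(9618))/24806 ≈ 7.0025 + 7.0025*I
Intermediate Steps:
a(W) = 256
t = 1/24806 (t = 1/((-190)**2 - 11294) = 1/(36100 - 11294) = 1/24806 ≈ 4.0313e-5)
sqrt(sqrt(-9874 + a(88)) + t) = sqrt(sqrt(-9874 + 256) + 1/24806) = sqrt(sqrt(-9618) + 1/24806) = sqrt(I*sqrt(9618) + 1/24806) = sqrt(1/24806 + I*sqrt(9618))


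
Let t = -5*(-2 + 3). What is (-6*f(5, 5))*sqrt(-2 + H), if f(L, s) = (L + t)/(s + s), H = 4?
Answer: 0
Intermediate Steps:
t = -5 (t = -5*1 = -5)
f(L, s) = (-5 + L)/(2*s) (f(L, s) = (L - 5)/(s + s) = (-5 + L)/((2*s)) = (-5 + L)*(1/(2*s)) = (-5 + L)/(2*s))
(-6*f(5, 5))*sqrt(-2 + H) = (-3*(-5 + 5)/5)*sqrt(-2 + 4) = (-3*0/5)*sqrt(2) = (-6*0)*sqrt(2) = 0*sqrt(2) = 0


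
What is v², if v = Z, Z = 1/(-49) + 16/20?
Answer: 36481/60025 ≈ 0.60776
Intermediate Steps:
Z = 191/245 (Z = 1*(-1/49) + 16*(1/20) = -1/49 + ⅘ = 191/245 ≈ 0.77959)
v = 191/245 ≈ 0.77959
v² = (191/245)² = 36481/60025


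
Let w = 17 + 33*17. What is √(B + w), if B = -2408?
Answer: I*√1830 ≈ 42.779*I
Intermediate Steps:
w = 578 (w = 17 + 561 = 578)
√(B + w) = √(-2408 + 578) = √(-1830) = I*√1830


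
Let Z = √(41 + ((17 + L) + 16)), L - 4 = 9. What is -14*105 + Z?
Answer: -1470 + √87 ≈ -1460.7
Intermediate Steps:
L = 13 (L = 4 + 9 = 13)
Z = √87 (Z = √(41 + ((17 + 13) + 16)) = √(41 + (30 + 16)) = √(41 + 46) = √87 ≈ 9.3274)
-14*105 + Z = -14*105 + √87 = -1470 + √87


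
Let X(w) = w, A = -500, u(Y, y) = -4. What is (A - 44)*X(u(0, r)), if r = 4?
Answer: 2176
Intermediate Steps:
(A - 44)*X(u(0, r)) = (-500 - 44)*(-4) = -544*(-4) = 2176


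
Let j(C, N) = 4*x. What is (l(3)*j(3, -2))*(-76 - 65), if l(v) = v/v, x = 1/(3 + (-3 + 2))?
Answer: -282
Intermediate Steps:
x = ½ (x = 1/(3 - 1) = 1/2 = ½ ≈ 0.50000)
l(v) = 1
j(C, N) = 2 (j(C, N) = 4*(½) = 2)
(l(3)*j(3, -2))*(-76 - 65) = (1*2)*(-76 - 65) = 2*(-141) = -282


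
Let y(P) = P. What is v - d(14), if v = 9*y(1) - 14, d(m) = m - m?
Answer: -5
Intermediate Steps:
d(m) = 0
v = -5 (v = 9*1 - 14 = 9 - 14 = -5)
v - d(14) = -5 - 1*0 = -5 + 0 = -5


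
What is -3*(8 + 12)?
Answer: -60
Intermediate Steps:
-3*(8 + 12) = -3*20 = -60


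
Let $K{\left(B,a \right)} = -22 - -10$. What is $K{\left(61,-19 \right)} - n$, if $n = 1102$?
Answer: $-1114$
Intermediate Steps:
$K{\left(B,a \right)} = -12$ ($K{\left(B,a \right)} = -22 + 10 = -12$)
$K{\left(61,-19 \right)} - n = -12 - 1102 = -1114$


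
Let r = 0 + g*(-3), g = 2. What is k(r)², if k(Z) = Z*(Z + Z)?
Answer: 5184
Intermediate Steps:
r = -6 (r = 0 + 2*(-3) = 0 - 6 = -6)
k(Z) = 2*Z² (k(Z) = Z*(2*Z) = 2*Z²)
k(r)² = (2*(-6)²)² = (2*36)² = 72² = 5184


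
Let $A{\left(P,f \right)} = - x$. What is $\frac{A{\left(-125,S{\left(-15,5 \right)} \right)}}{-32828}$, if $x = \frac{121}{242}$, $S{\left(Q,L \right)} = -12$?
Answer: $\frac{1}{65656} \approx 1.5231 \cdot 10^{-5}$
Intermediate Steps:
$x = \frac{1}{2}$ ($x = 121 \cdot \frac{1}{242} = \frac{1}{2} \approx 0.5$)
$A{\left(P,f \right)} = - \frac{1}{2}$ ($A{\left(P,f \right)} = \left(-1\right) \frac{1}{2} = - \frac{1}{2}$)
$\frac{A{\left(-125,S{\left(-15,5 \right)} \right)}}{-32828} = - \frac{1}{2 \left(-32828\right)} = \left(- \frac{1}{2}\right) \left(- \frac{1}{32828}\right) = \frac{1}{65656}$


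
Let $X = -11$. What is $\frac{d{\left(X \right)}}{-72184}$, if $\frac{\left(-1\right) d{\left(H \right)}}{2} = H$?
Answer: $- \frac{11}{36092} \approx -0.00030478$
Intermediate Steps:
$d{\left(H \right)} = - 2 H$
$\frac{d{\left(X \right)}}{-72184} = \frac{\left(-2\right) \left(-11\right)}{-72184} = 22 \left(- \frac{1}{72184}\right) = - \frac{11}{36092}$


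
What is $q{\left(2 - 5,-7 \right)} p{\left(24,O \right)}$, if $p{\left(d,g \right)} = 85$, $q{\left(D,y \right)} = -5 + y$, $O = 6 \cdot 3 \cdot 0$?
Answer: $-1020$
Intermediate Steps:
$O = 0$ ($O = 18 \cdot 0 = 0$)
$q{\left(2 - 5,-7 \right)} p{\left(24,O \right)} = \left(-5 - 7\right) 85 = \left(-12\right) 85 = -1020$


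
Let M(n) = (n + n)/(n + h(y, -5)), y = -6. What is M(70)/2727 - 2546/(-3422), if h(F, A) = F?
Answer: 55603421/74654352 ≈ 0.74481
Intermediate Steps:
M(n) = 2*n/(-6 + n) (M(n) = (n + n)/(n - 6) = (2*n)/(-6 + n) = 2*n/(-6 + n))
M(70)/2727 - 2546/(-3422) = (2*70/(-6 + 70))/2727 - 2546/(-3422) = (2*70/64)*(1/2727) - 2546*(-1/3422) = (2*70*(1/64))*(1/2727) + 1273/1711 = (35/16)*(1/2727) + 1273/1711 = 35/43632 + 1273/1711 = 55603421/74654352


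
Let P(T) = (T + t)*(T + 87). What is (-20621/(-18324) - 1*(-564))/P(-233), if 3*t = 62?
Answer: 10355357/568056216 ≈ 0.018229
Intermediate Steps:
t = 62/3 (t = (⅓)*62 = 62/3 ≈ 20.667)
P(T) = (87 + T)*(62/3 + T) (P(T) = (T + 62/3)*(T + 87) = (62/3 + T)*(87 + T) = (87 + T)*(62/3 + T))
(-20621/(-18324) - 1*(-564))/P(-233) = (-20621/(-18324) - 1*(-564))/(1798 + (-233)² + (323/3)*(-233)) = (-20621*(-1/18324) + 564)/(1798 + 54289 - 75259/3) = (20621/18324 + 564)/(93002/3) = (10355357/18324)*(3/93002) = 10355357/568056216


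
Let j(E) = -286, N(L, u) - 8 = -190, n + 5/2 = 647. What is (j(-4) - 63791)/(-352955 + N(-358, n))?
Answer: 64077/353137 ≈ 0.18145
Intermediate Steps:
n = 1289/2 (n = -5/2 + 647 = 1289/2 ≈ 644.50)
N(L, u) = -182 (N(L, u) = 8 - 190 = -182)
(j(-4) - 63791)/(-352955 + N(-358, n)) = (-286 - 63791)/(-352955 - 182) = -64077/(-353137) = -64077*(-1/353137) = 64077/353137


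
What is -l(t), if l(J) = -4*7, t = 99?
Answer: 28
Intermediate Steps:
l(J) = -28
-l(t) = -1*(-28) = 28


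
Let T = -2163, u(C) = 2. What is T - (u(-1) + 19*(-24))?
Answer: -1709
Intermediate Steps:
T - (u(-1) + 19*(-24)) = -2163 - (2 + 19*(-24)) = -2163 - (2 - 456) = -2163 - 1*(-454) = -2163 + 454 = -1709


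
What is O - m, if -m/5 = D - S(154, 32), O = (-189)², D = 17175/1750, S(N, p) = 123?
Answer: 492171/14 ≈ 35155.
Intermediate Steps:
D = 687/70 (D = 17175*(1/1750) = 687/70 ≈ 9.8143)
O = 35721
m = 7923/14 (m = -5*(687/70 - 1*123) = -5*(687/70 - 123) = -5*(-7923/70) = 7923/14 ≈ 565.93)
O - m = 35721 - 1*7923/14 = 35721 - 7923/14 = 492171/14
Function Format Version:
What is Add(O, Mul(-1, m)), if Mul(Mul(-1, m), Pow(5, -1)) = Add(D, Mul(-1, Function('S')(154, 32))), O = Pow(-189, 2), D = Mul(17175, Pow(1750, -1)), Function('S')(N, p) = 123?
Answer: Rational(492171, 14) ≈ 35155.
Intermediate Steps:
D = Rational(687, 70) (D = Mul(17175, Rational(1, 1750)) = Rational(687, 70) ≈ 9.8143)
O = 35721
m = Rational(7923, 14) (m = Mul(-5, Add(Rational(687, 70), Mul(-1, 123))) = Mul(-5, Add(Rational(687, 70), -123)) = Mul(-5, Rational(-7923, 70)) = Rational(7923, 14) ≈ 565.93)
Add(O, Mul(-1, m)) = Add(35721, Mul(-1, Rational(7923, 14))) = Add(35721, Rational(-7923, 14)) = Rational(492171, 14)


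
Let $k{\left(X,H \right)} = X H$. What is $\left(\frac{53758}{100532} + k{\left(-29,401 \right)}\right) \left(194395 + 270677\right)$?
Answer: $- \frac{135921113729160}{25133} \approx -5.4081 \cdot 10^{9}$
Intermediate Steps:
$k{\left(X,H \right)} = H X$
$\left(\frac{53758}{100532} + k{\left(-29,401 \right)}\right) \left(194395 + 270677\right) = \left(\frac{53758}{100532} + 401 \left(-29\right)\right) \left(194395 + 270677\right) = \left(53758 \cdot \frac{1}{100532} - 11629\right) 465072 = \left(\frac{26879}{50266} - 11629\right) 465072 = \left(- \frac{584516435}{50266}\right) 465072 = - \frac{135921113729160}{25133}$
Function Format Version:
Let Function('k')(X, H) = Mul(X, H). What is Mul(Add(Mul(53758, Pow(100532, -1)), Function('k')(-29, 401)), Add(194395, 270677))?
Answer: Rational(-135921113729160, 25133) ≈ -5.4081e+9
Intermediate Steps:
Function('k')(X, H) = Mul(H, X)
Mul(Add(Mul(53758, Pow(100532, -1)), Function('k')(-29, 401)), Add(194395, 270677)) = Mul(Add(Mul(53758, Pow(100532, -1)), Mul(401, -29)), Add(194395, 270677)) = Mul(Add(Mul(53758, Rational(1, 100532)), -11629), 465072) = Mul(Add(Rational(26879, 50266), -11629), 465072) = Mul(Rational(-584516435, 50266), 465072) = Rational(-135921113729160, 25133)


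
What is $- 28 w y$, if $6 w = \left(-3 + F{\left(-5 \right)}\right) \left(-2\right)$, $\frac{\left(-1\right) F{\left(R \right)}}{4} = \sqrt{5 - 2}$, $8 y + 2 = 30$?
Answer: $-98 - \frac{392 \sqrt{3}}{3} \approx -324.32$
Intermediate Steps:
$y = \frac{7}{2}$ ($y = - \frac{1}{4} + \frac{1}{8} \cdot 30 = - \frac{1}{4} + \frac{15}{4} = \frac{7}{2} \approx 3.5$)
$F{\left(R \right)} = - 4 \sqrt{3}$ ($F{\left(R \right)} = - 4 \sqrt{5 - 2} = - 4 \sqrt{3}$)
$w = 1 + \frac{4 \sqrt{3}}{3}$ ($w = \frac{\left(-3 - 4 \sqrt{3}\right) \left(-2\right)}{6} = \frac{6 + 8 \sqrt{3}}{6} = 1 + \frac{4 \sqrt{3}}{3} \approx 3.3094$)
$- 28 w y = - 28 \left(1 + \frac{4 \sqrt{3}}{3}\right) \frac{7}{2} = \left(-28 - \frac{112 \sqrt{3}}{3}\right) \frac{7}{2} = -98 - \frac{392 \sqrt{3}}{3}$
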